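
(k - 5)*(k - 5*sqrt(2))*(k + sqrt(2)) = k^3 - 4*sqrt(2)*k^2 - 5*k^2 - 10*k + 20*sqrt(2)*k + 50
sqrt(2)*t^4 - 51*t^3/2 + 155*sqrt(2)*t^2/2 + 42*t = t*(t - 7*sqrt(2))*(t - 6*sqrt(2))*(sqrt(2)*t + 1/2)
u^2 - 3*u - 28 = (u - 7)*(u + 4)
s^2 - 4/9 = (s - 2/3)*(s + 2/3)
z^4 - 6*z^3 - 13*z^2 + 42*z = z*(z - 7)*(z - 2)*(z + 3)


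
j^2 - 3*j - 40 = (j - 8)*(j + 5)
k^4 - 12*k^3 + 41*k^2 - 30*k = k*(k - 6)*(k - 5)*(k - 1)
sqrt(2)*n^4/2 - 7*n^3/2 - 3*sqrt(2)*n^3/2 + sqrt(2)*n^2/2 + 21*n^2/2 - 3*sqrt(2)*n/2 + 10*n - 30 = (n - 3)*(n - 5*sqrt(2)/2)*(n - 2*sqrt(2))*(sqrt(2)*n/2 + 1)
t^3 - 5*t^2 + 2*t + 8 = (t - 4)*(t - 2)*(t + 1)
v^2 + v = v*(v + 1)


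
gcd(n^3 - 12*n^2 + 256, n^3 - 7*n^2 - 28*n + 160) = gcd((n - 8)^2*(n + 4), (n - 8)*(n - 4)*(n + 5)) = n - 8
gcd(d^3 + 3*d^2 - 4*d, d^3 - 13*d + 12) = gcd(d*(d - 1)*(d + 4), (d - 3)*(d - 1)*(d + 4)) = d^2 + 3*d - 4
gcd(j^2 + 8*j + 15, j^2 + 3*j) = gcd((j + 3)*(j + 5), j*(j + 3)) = j + 3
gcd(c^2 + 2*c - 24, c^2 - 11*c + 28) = c - 4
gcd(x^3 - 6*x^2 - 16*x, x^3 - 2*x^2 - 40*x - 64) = x^2 - 6*x - 16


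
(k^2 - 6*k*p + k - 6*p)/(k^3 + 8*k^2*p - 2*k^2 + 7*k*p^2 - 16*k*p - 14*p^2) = (k^2 - 6*k*p + k - 6*p)/(k^3 + 8*k^2*p - 2*k^2 + 7*k*p^2 - 16*k*p - 14*p^2)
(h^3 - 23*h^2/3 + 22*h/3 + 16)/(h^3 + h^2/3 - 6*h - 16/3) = (h - 6)/(h + 2)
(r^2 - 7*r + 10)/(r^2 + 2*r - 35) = (r - 2)/(r + 7)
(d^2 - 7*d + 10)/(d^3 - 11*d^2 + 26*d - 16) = (d - 5)/(d^2 - 9*d + 8)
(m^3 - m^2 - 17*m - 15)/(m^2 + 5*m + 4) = (m^2 - 2*m - 15)/(m + 4)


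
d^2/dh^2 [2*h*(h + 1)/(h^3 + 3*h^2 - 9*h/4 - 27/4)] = 32*(8*h^6 + 24*h^5 + 126*h^4 + 522*h^3 + 810*h^2 + 486*h + 243)/(64*h^9 + 576*h^8 + 1296*h^7 - 2160*h^6 - 10692*h^5 - 2916*h^4 + 25515*h^3 + 19683*h^2 - 19683*h - 19683)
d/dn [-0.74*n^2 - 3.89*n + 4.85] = -1.48*n - 3.89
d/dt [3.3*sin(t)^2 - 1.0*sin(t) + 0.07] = (6.6*sin(t) - 1.0)*cos(t)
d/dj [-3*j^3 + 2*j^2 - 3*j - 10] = -9*j^2 + 4*j - 3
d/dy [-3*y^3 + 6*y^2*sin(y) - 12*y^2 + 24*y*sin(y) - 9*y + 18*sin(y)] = 6*y^2*cos(y) - 9*y^2 + 12*y*sin(y) + 24*y*cos(y) - 24*y + 24*sin(y) + 18*cos(y) - 9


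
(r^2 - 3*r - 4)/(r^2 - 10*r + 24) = (r + 1)/(r - 6)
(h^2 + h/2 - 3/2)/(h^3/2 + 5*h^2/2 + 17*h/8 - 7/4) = 4*(2*h^2 + h - 3)/(4*h^3 + 20*h^2 + 17*h - 14)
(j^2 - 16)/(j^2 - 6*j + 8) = (j + 4)/(j - 2)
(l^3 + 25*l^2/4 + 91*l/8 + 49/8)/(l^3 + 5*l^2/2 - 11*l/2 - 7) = (l + 7/4)/(l - 2)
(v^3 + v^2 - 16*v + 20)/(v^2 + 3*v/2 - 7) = 2*(v^2 + 3*v - 10)/(2*v + 7)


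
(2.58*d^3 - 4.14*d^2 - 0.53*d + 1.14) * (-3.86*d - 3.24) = -9.9588*d^4 + 7.6212*d^3 + 15.4594*d^2 - 2.6832*d - 3.6936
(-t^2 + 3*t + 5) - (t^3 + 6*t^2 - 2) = -t^3 - 7*t^2 + 3*t + 7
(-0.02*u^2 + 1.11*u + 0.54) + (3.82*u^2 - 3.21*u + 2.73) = 3.8*u^2 - 2.1*u + 3.27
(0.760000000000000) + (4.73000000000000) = 5.49000000000000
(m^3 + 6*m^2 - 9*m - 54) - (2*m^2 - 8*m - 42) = m^3 + 4*m^2 - m - 12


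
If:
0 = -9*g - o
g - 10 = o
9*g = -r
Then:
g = 1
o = -9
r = -9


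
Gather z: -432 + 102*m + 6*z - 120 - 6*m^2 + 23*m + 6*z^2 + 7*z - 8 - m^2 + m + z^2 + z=-7*m^2 + 126*m + 7*z^2 + 14*z - 560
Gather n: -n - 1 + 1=-n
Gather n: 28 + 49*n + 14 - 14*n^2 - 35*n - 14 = -14*n^2 + 14*n + 28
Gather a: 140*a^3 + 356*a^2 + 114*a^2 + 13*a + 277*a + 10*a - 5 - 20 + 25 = 140*a^3 + 470*a^2 + 300*a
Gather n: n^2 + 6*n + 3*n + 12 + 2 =n^2 + 9*n + 14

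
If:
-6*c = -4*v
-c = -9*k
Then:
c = 2*v/3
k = 2*v/27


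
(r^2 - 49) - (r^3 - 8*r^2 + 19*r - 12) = -r^3 + 9*r^2 - 19*r - 37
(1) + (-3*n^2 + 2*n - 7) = -3*n^2 + 2*n - 6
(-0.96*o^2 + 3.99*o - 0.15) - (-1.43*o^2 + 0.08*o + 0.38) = 0.47*o^2 + 3.91*o - 0.53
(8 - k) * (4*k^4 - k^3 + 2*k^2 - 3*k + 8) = -4*k^5 + 33*k^4 - 10*k^3 + 19*k^2 - 32*k + 64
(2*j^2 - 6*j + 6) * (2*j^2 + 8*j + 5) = 4*j^4 + 4*j^3 - 26*j^2 + 18*j + 30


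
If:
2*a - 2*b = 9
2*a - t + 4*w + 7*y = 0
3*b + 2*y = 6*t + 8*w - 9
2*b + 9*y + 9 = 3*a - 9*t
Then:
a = 81/110 - 216*y/55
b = -216*y/55 - 207/55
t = 9/110 - 79*y/55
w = -8*y/55 - 153/440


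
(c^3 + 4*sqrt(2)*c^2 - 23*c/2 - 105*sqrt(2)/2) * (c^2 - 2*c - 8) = c^5 - 2*c^4 + 4*sqrt(2)*c^4 - 39*c^3/2 - 8*sqrt(2)*c^3 - 169*sqrt(2)*c^2/2 + 23*c^2 + 92*c + 105*sqrt(2)*c + 420*sqrt(2)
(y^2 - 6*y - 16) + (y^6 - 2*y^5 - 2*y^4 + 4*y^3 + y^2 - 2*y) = y^6 - 2*y^5 - 2*y^4 + 4*y^3 + 2*y^2 - 8*y - 16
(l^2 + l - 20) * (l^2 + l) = l^4 + 2*l^3 - 19*l^2 - 20*l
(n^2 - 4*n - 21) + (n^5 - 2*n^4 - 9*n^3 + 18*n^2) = n^5 - 2*n^4 - 9*n^3 + 19*n^2 - 4*n - 21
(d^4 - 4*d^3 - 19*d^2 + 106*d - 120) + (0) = d^4 - 4*d^3 - 19*d^2 + 106*d - 120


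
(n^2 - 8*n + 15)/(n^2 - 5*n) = (n - 3)/n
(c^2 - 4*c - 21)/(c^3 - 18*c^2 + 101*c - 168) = (c + 3)/(c^2 - 11*c + 24)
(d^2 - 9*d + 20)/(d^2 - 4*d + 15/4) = 4*(d^2 - 9*d + 20)/(4*d^2 - 16*d + 15)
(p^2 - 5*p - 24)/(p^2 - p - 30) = (-p^2 + 5*p + 24)/(-p^2 + p + 30)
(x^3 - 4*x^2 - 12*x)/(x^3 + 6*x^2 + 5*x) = (x^2 - 4*x - 12)/(x^2 + 6*x + 5)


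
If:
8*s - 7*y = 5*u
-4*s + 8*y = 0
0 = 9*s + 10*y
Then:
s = 0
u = 0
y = 0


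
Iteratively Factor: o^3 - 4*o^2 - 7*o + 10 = (o - 1)*(o^2 - 3*o - 10) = (o - 1)*(o + 2)*(o - 5)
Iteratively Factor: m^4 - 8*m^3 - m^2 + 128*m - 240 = (m - 4)*(m^3 - 4*m^2 - 17*m + 60) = (m - 5)*(m - 4)*(m^2 + m - 12) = (m - 5)*(m - 4)*(m - 3)*(m + 4)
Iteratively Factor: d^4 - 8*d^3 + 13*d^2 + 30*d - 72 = (d - 3)*(d^3 - 5*d^2 - 2*d + 24) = (d - 4)*(d - 3)*(d^2 - d - 6) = (d - 4)*(d - 3)^2*(d + 2)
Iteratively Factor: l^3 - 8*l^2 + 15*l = (l - 3)*(l^2 - 5*l) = l*(l - 3)*(l - 5)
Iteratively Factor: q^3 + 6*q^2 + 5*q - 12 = (q - 1)*(q^2 + 7*q + 12) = (q - 1)*(q + 4)*(q + 3)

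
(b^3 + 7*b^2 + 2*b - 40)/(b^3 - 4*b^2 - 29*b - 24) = (-b^3 - 7*b^2 - 2*b + 40)/(-b^3 + 4*b^2 + 29*b + 24)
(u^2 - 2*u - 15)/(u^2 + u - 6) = (u - 5)/(u - 2)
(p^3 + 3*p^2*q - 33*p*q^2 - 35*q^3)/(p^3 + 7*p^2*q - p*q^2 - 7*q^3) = (p - 5*q)/(p - q)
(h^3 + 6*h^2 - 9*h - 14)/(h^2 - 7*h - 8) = (h^2 + 5*h - 14)/(h - 8)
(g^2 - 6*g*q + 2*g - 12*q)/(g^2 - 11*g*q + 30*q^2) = (-g - 2)/(-g + 5*q)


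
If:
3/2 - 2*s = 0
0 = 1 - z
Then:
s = 3/4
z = 1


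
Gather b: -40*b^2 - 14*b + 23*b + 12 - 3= -40*b^2 + 9*b + 9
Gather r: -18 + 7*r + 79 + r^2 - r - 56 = r^2 + 6*r + 5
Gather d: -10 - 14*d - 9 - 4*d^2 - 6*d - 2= -4*d^2 - 20*d - 21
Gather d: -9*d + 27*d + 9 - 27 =18*d - 18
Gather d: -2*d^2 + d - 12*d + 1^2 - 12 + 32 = -2*d^2 - 11*d + 21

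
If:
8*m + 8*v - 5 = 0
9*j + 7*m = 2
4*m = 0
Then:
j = 2/9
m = 0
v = 5/8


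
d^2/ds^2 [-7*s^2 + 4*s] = -14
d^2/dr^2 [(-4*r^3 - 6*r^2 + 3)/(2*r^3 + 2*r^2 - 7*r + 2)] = 2*(-8*r^6 - 168*r^5 - 84*r^4 + 150*r^2 - 210*r + 111)/(8*r^9 + 24*r^8 - 60*r^7 - 136*r^6 + 258*r^5 + 150*r^4 - 487*r^3 + 318*r^2 - 84*r + 8)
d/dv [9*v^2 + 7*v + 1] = 18*v + 7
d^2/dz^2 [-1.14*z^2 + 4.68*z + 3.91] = -2.28000000000000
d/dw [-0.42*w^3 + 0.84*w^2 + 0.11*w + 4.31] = -1.26*w^2 + 1.68*w + 0.11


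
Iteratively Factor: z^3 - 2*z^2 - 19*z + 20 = (z + 4)*(z^2 - 6*z + 5) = (z - 5)*(z + 4)*(z - 1)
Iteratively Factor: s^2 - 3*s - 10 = (s - 5)*(s + 2)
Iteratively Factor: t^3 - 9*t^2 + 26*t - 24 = (t - 3)*(t^2 - 6*t + 8) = (t - 4)*(t - 3)*(t - 2)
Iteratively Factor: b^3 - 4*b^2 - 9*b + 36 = (b - 3)*(b^2 - b - 12) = (b - 4)*(b - 3)*(b + 3)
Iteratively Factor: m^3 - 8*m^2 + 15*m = (m)*(m^2 - 8*m + 15) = m*(m - 3)*(m - 5)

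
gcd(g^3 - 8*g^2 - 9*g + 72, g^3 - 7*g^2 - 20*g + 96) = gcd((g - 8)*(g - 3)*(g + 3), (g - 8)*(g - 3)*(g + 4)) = g^2 - 11*g + 24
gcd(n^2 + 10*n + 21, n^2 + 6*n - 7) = n + 7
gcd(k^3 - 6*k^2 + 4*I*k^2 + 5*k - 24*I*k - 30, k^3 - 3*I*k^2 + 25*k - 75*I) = k + 5*I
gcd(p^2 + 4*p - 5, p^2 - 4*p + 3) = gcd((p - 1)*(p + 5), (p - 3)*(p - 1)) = p - 1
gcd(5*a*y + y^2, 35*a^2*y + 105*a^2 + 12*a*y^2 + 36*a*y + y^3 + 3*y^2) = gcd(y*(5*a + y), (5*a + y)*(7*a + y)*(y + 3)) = 5*a + y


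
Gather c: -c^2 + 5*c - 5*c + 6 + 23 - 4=25 - c^2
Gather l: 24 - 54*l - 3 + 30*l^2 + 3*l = 30*l^2 - 51*l + 21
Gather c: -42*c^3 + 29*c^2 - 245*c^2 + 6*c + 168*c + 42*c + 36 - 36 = -42*c^3 - 216*c^2 + 216*c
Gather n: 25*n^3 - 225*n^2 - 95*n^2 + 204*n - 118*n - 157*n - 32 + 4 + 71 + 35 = 25*n^3 - 320*n^2 - 71*n + 78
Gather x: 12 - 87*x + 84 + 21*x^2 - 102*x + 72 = 21*x^2 - 189*x + 168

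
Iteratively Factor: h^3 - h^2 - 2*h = (h)*(h^2 - h - 2) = h*(h + 1)*(h - 2)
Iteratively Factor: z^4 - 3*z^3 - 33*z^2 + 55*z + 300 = (z + 4)*(z^3 - 7*z^2 - 5*z + 75) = (z - 5)*(z + 4)*(z^2 - 2*z - 15) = (z - 5)^2*(z + 4)*(z + 3)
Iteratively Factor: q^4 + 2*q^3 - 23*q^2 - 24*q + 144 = (q - 3)*(q^3 + 5*q^2 - 8*q - 48) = (q - 3)^2*(q^2 + 8*q + 16) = (q - 3)^2*(q + 4)*(q + 4)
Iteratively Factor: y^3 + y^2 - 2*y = (y)*(y^2 + y - 2) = y*(y + 2)*(y - 1)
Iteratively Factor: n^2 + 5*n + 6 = (n + 2)*(n + 3)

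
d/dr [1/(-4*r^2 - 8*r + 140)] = (r + 1)/(2*(r^2 + 2*r - 35)^2)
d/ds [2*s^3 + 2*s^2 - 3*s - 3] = 6*s^2 + 4*s - 3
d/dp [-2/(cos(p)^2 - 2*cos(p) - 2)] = 4*(1 - cos(p))*sin(p)/(sin(p)^2 + 2*cos(p) + 1)^2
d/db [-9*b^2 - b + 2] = -18*b - 1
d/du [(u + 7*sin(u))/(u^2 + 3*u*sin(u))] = (4*u^2*cos(u) - u^2 - 14*u*sin(u) - 21*sin(u)^2)/(u^2*(u + 3*sin(u))^2)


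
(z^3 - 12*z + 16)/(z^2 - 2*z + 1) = (z^3 - 12*z + 16)/(z^2 - 2*z + 1)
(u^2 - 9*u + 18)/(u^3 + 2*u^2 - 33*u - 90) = (u - 3)/(u^2 + 8*u + 15)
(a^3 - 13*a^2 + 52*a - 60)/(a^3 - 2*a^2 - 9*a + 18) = (a^2 - 11*a + 30)/(a^2 - 9)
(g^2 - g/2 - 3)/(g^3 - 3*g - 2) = (g + 3/2)/(g^2 + 2*g + 1)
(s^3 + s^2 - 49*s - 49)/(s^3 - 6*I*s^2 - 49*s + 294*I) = (s + 1)/(s - 6*I)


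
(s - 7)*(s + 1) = s^2 - 6*s - 7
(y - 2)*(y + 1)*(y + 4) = y^3 + 3*y^2 - 6*y - 8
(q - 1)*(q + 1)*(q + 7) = q^3 + 7*q^2 - q - 7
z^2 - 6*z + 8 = (z - 4)*(z - 2)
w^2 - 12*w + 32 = (w - 8)*(w - 4)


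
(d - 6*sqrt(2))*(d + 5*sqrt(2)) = d^2 - sqrt(2)*d - 60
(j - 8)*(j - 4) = j^2 - 12*j + 32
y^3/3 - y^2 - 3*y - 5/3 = (y/3 + 1/3)*(y - 5)*(y + 1)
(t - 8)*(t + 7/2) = t^2 - 9*t/2 - 28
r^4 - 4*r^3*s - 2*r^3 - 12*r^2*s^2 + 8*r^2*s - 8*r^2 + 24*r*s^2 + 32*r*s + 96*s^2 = (r - 4)*(r + 2)*(r - 6*s)*(r + 2*s)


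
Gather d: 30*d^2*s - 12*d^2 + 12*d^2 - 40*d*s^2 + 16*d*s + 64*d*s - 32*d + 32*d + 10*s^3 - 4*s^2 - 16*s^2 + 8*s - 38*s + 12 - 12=30*d^2*s + d*(-40*s^2 + 80*s) + 10*s^3 - 20*s^2 - 30*s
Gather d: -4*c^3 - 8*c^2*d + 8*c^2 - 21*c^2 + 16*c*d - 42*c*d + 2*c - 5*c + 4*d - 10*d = -4*c^3 - 13*c^2 - 3*c + d*(-8*c^2 - 26*c - 6)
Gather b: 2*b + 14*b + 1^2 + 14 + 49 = 16*b + 64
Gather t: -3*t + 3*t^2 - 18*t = 3*t^2 - 21*t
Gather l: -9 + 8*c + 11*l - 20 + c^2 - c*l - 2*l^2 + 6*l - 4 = c^2 + 8*c - 2*l^2 + l*(17 - c) - 33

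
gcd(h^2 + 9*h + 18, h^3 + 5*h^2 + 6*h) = h + 3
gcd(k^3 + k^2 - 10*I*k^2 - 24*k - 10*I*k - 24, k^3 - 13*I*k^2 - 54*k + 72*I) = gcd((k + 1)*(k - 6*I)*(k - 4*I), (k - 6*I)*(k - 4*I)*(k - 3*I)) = k^2 - 10*I*k - 24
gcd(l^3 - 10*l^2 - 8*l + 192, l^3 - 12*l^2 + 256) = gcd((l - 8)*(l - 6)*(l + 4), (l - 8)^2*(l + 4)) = l^2 - 4*l - 32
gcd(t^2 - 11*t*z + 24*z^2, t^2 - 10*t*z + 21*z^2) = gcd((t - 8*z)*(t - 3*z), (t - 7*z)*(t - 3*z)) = -t + 3*z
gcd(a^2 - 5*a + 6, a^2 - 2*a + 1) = 1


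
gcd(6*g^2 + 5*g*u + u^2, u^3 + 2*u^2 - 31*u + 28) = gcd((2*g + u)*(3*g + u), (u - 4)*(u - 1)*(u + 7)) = 1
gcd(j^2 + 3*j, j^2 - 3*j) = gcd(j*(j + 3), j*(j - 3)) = j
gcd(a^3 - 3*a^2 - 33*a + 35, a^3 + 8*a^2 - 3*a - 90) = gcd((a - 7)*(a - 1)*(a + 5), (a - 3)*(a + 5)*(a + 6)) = a + 5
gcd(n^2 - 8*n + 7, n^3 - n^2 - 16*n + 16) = n - 1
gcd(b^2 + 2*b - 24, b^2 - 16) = b - 4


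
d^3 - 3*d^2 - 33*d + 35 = (d - 7)*(d - 1)*(d + 5)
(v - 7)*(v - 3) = v^2 - 10*v + 21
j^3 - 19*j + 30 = (j - 3)*(j - 2)*(j + 5)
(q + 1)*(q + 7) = q^2 + 8*q + 7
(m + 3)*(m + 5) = m^2 + 8*m + 15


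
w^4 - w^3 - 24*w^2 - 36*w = w*(w - 6)*(w + 2)*(w + 3)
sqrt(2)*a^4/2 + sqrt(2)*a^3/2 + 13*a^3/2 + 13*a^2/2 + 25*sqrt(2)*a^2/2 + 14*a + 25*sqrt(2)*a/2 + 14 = (a + sqrt(2))*(a + 2*sqrt(2))*(a + 7*sqrt(2)/2)*(sqrt(2)*a/2 + sqrt(2)/2)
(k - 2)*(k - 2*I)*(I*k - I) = I*k^3 + 2*k^2 - 3*I*k^2 - 6*k + 2*I*k + 4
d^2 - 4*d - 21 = (d - 7)*(d + 3)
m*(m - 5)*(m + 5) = m^3 - 25*m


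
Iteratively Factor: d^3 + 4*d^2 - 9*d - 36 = (d - 3)*(d^2 + 7*d + 12) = (d - 3)*(d + 4)*(d + 3)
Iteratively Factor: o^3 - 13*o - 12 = (o + 3)*(o^2 - 3*o - 4) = (o - 4)*(o + 3)*(o + 1)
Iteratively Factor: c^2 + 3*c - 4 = (c - 1)*(c + 4)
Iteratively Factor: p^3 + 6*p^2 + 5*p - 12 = (p + 3)*(p^2 + 3*p - 4) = (p - 1)*(p + 3)*(p + 4)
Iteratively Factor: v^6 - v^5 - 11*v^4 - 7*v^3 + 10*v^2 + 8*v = (v + 1)*(v^5 - 2*v^4 - 9*v^3 + 2*v^2 + 8*v) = (v + 1)^2*(v^4 - 3*v^3 - 6*v^2 + 8*v) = v*(v + 1)^2*(v^3 - 3*v^2 - 6*v + 8) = v*(v - 4)*(v + 1)^2*(v^2 + v - 2) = v*(v - 4)*(v - 1)*(v + 1)^2*(v + 2)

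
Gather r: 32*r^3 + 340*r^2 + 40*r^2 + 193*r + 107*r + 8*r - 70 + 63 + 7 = 32*r^3 + 380*r^2 + 308*r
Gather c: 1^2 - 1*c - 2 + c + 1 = 0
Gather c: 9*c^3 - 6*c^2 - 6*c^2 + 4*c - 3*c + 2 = 9*c^3 - 12*c^2 + c + 2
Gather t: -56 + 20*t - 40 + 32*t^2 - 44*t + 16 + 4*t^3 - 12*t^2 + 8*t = 4*t^3 + 20*t^2 - 16*t - 80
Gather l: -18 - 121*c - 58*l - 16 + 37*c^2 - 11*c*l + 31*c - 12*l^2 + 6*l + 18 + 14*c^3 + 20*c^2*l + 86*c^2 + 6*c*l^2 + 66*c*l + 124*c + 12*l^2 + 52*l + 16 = 14*c^3 + 123*c^2 + 6*c*l^2 + 34*c + l*(20*c^2 + 55*c)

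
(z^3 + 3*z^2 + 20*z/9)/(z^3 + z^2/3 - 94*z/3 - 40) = z*(3*z + 5)/(3*(z^2 - z - 30))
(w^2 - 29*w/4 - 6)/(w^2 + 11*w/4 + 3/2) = (w - 8)/(w + 2)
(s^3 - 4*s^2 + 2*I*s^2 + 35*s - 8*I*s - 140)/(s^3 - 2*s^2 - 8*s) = (s^2 + 2*I*s + 35)/(s*(s + 2))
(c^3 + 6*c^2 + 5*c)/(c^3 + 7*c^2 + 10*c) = (c + 1)/(c + 2)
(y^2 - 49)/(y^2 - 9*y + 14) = (y + 7)/(y - 2)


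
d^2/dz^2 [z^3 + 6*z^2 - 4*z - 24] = 6*z + 12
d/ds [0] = 0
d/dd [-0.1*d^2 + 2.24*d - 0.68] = 2.24 - 0.2*d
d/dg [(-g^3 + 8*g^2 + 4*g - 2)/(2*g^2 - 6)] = (-g^4 + 5*g^2 - 44*g - 12)/(2*(g^4 - 6*g^2 + 9))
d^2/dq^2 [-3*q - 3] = 0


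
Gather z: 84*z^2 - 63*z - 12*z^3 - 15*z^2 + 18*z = -12*z^3 + 69*z^2 - 45*z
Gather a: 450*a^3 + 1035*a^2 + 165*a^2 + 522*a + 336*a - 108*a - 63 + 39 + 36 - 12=450*a^3 + 1200*a^2 + 750*a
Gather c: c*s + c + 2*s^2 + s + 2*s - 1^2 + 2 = c*(s + 1) + 2*s^2 + 3*s + 1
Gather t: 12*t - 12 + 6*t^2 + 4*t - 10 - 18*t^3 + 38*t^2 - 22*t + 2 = -18*t^3 + 44*t^2 - 6*t - 20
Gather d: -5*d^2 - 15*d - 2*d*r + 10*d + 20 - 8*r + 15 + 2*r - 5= -5*d^2 + d*(-2*r - 5) - 6*r + 30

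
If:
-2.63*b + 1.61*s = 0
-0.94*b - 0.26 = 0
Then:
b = -0.28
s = -0.45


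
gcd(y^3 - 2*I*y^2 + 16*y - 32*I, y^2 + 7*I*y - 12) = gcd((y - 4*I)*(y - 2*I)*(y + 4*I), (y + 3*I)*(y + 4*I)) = y + 4*I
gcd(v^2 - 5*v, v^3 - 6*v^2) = v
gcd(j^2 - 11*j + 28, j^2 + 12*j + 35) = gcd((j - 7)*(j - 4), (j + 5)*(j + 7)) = 1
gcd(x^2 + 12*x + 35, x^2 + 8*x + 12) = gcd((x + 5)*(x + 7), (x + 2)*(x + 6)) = 1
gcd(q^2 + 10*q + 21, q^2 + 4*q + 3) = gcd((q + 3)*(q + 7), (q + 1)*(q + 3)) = q + 3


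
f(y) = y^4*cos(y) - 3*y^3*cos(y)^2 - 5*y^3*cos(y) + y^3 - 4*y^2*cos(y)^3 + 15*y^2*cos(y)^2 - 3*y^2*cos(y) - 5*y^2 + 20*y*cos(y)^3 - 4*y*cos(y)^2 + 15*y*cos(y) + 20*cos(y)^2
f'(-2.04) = -70.36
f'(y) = -y^4*sin(y) + 6*y^3*sin(y)*cos(y) + 5*y^3*sin(y) + 4*y^3*cos(y) + 12*y^2*sin(y)*cos(y)^2 - 30*y^2*sin(y)*cos(y) + 3*y^2*sin(y) - 9*y^2*cos(y)^2 - 15*y^2*cos(y) + 3*y^2 - 60*y*sin(y)*cos(y)^2 + 8*y*sin(y)*cos(y) - 15*y*sin(y) - 8*y*cos(y)^3 + 30*y*cos(y)^2 - 6*y*cos(y) - 10*y - 40*sin(y)*cos(y) + 20*cos(y)^3 - 4*cos(y)^2 + 15*cos(y)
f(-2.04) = -7.80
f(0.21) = 25.39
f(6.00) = 101.61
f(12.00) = 8627.41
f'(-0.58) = 20.73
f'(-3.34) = 241.32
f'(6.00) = 154.38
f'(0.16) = 22.52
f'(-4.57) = -390.43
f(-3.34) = 89.57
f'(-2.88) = -106.18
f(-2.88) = 112.78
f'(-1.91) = -36.27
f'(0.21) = 18.72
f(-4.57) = -297.52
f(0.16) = 24.36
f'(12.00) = 6765.06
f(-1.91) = -14.68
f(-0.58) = 2.89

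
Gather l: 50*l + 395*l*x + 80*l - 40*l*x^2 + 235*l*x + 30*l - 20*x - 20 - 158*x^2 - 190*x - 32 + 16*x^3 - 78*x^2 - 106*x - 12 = l*(-40*x^2 + 630*x + 160) + 16*x^3 - 236*x^2 - 316*x - 64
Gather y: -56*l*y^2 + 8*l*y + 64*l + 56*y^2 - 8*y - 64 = 64*l + y^2*(56 - 56*l) + y*(8*l - 8) - 64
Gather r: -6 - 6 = -12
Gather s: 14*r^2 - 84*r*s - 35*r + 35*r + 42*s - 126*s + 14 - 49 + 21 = 14*r^2 + s*(-84*r - 84) - 14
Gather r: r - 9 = r - 9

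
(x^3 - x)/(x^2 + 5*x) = (x^2 - 1)/(x + 5)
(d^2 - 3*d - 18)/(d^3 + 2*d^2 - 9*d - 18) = (d - 6)/(d^2 - d - 6)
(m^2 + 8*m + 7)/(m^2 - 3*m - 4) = (m + 7)/(m - 4)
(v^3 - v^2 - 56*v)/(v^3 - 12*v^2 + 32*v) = (v + 7)/(v - 4)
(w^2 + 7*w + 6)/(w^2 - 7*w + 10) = (w^2 + 7*w + 6)/(w^2 - 7*w + 10)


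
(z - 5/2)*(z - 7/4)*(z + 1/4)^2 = z^4 - 15*z^3/4 + 37*z^2/16 + 123*z/64 + 35/128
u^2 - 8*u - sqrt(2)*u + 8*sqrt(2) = (u - 8)*(u - sqrt(2))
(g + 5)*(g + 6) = g^2 + 11*g + 30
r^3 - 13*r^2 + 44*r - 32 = (r - 8)*(r - 4)*(r - 1)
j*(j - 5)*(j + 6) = j^3 + j^2 - 30*j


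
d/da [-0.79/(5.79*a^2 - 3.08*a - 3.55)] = (9.1482*a - 2.4332)/(-5.79*a^2 + 3.08*a + 3.55)^2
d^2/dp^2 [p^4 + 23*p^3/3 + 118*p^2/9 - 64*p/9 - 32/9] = 12*p^2 + 46*p + 236/9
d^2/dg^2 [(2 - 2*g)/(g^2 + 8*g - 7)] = 4*(-4*(g - 1)*(g + 4)^2 + (3*g + 7)*(g^2 + 8*g - 7))/(g^2 + 8*g - 7)^3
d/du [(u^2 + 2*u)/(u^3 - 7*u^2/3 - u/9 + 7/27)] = 27*(-27*u^4 - 108*u^3 + 123*u^2 + 14*u + 14)/(729*u^6 - 3402*u^5 + 3807*u^4 + 756*u^3 - 873*u^2 - 42*u + 49)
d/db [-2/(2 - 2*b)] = -1/(b - 1)^2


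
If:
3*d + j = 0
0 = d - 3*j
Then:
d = 0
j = 0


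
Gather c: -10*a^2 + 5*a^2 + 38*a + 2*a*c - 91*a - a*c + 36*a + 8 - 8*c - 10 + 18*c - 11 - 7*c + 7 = -5*a^2 - 17*a + c*(a + 3) - 6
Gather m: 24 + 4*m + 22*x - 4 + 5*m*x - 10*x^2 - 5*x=m*(5*x + 4) - 10*x^2 + 17*x + 20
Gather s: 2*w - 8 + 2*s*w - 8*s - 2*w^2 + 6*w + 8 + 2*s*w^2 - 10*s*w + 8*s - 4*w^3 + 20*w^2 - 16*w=s*(2*w^2 - 8*w) - 4*w^3 + 18*w^2 - 8*w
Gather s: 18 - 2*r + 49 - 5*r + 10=77 - 7*r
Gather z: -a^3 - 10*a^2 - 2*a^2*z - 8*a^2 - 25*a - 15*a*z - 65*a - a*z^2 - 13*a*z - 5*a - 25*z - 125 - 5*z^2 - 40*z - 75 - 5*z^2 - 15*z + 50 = -a^3 - 18*a^2 - 95*a + z^2*(-a - 10) + z*(-2*a^2 - 28*a - 80) - 150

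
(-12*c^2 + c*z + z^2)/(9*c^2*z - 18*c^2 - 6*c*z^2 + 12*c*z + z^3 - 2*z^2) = (4*c + z)/(-3*c*z + 6*c + z^2 - 2*z)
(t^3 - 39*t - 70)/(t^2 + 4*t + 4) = (t^2 - 2*t - 35)/(t + 2)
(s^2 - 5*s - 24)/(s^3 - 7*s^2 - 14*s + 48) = 1/(s - 2)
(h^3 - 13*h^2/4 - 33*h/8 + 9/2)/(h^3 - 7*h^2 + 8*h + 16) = (8*h^2 + 6*h - 9)/(8*(h^2 - 3*h - 4))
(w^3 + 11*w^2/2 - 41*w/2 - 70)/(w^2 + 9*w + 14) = (w^2 - 3*w/2 - 10)/(w + 2)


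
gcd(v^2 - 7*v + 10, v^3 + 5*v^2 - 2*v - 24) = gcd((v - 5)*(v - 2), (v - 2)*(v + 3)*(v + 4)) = v - 2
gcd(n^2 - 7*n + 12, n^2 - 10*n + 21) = n - 3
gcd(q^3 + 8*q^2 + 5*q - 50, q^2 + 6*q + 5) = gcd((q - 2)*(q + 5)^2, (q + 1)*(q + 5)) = q + 5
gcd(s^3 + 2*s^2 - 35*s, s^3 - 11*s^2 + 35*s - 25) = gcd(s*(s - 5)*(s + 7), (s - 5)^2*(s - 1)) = s - 5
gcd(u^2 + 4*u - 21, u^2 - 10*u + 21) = u - 3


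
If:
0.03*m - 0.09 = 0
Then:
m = 3.00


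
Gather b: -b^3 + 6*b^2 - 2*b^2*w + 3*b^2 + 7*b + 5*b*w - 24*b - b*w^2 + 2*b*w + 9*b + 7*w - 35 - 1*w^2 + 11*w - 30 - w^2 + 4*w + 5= -b^3 + b^2*(9 - 2*w) + b*(-w^2 + 7*w - 8) - 2*w^2 + 22*w - 60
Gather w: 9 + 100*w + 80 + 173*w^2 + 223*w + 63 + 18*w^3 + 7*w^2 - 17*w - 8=18*w^3 + 180*w^2 + 306*w + 144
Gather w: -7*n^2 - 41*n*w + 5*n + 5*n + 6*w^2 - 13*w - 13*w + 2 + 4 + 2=-7*n^2 + 10*n + 6*w^2 + w*(-41*n - 26) + 8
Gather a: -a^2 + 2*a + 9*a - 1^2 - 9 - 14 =-a^2 + 11*a - 24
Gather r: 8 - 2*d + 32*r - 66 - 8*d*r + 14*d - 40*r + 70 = 12*d + r*(-8*d - 8) + 12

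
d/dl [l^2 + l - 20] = 2*l + 1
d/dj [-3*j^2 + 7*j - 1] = 7 - 6*j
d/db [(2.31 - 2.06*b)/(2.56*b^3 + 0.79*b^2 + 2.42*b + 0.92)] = (10.5472*b^3 - 16.1134*b^2 - 3.6498*b - 7.4854)/(6.5536*b^6 + 4.0448*b^5 + 13.0145*b^4 + 8.534*b^3 + 7.31*b^2 + 4.4528*b + 0.8464)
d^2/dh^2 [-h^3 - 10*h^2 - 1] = -6*h - 20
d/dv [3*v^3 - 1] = 9*v^2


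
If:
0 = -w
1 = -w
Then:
No Solution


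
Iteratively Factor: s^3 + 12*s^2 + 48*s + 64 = (s + 4)*(s^2 + 8*s + 16) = (s + 4)^2*(s + 4)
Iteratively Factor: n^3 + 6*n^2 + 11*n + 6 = (n + 3)*(n^2 + 3*n + 2) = (n + 2)*(n + 3)*(n + 1)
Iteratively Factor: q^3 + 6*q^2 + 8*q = (q + 2)*(q^2 + 4*q) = q*(q + 2)*(q + 4)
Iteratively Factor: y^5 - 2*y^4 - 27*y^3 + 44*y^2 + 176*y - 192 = (y - 1)*(y^4 - y^3 - 28*y^2 + 16*y + 192) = (y - 4)*(y - 1)*(y^3 + 3*y^2 - 16*y - 48) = (y - 4)*(y - 1)*(y + 3)*(y^2 - 16) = (y - 4)^2*(y - 1)*(y + 3)*(y + 4)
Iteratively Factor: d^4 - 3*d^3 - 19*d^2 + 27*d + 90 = (d + 3)*(d^3 - 6*d^2 - d + 30) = (d - 5)*(d + 3)*(d^2 - d - 6) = (d - 5)*(d - 3)*(d + 3)*(d + 2)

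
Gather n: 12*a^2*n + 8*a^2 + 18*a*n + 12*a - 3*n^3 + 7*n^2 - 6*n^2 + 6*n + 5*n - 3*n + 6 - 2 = 8*a^2 + 12*a - 3*n^3 + n^2 + n*(12*a^2 + 18*a + 8) + 4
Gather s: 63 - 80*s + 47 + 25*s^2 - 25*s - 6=25*s^2 - 105*s + 104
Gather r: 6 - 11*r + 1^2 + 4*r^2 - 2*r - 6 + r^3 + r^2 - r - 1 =r^3 + 5*r^2 - 14*r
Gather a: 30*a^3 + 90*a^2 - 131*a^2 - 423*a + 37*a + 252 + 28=30*a^3 - 41*a^2 - 386*a + 280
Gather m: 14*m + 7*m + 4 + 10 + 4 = 21*m + 18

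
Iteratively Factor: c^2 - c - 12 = (c - 4)*(c + 3)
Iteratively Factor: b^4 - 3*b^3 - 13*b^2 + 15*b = (b + 3)*(b^3 - 6*b^2 + 5*b) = (b - 1)*(b + 3)*(b^2 - 5*b) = (b - 5)*(b - 1)*(b + 3)*(b)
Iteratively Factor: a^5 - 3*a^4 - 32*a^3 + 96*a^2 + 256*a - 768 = (a + 4)*(a^4 - 7*a^3 - 4*a^2 + 112*a - 192) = (a - 4)*(a + 4)*(a^3 - 3*a^2 - 16*a + 48) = (a - 4)*(a - 3)*(a + 4)*(a^2 - 16) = (a - 4)*(a - 3)*(a + 4)^2*(a - 4)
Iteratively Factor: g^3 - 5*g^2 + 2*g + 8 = (g + 1)*(g^2 - 6*g + 8) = (g - 4)*(g + 1)*(g - 2)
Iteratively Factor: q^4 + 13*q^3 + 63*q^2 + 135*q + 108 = (q + 3)*(q^3 + 10*q^2 + 33*q + 36) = (q + 3)*(q + 4)*(q^2 + 6*q + 9) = (q + 3)^2*(q + 4)*(q + 3)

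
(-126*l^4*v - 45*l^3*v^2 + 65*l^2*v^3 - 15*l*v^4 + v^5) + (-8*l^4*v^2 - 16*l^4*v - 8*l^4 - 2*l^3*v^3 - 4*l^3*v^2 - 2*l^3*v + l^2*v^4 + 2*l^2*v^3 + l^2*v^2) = -8*l^4*v^2 - 142*l^4*v - 8*l^4 - 2*l^3*v^3 - 49*l^3*v^2 - 2*l^3*v + l^2*v^4 + 67*l^2*v^3 + l^2*v^2 - 15*l*v^4 + v^5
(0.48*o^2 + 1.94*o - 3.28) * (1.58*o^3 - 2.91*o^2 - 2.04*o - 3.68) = 0.7584*o^5 + 1.6684*o^4 - 11.807*o^3 + 3.8208*o^2 - 0.448*o + 12.0704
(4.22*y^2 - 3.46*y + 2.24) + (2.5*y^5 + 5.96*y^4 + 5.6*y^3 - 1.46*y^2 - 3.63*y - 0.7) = 2.5*y^5 + 5.96*y^4 + 5.6*y^3 + 2.76*y^2 - 7.09*y + 1.54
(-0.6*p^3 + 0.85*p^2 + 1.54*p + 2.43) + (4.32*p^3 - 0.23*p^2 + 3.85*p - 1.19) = 3.72*p^3 + 0.62*p^2 + 5.39*p + 1.24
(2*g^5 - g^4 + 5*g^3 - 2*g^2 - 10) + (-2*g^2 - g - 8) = 2*g^5 - g^4 + 5*g^3 - 4*g^2 - g - 18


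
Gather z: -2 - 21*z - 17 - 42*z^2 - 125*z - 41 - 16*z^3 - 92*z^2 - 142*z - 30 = -16*z^3 - 134*z^2 - 288*z - 90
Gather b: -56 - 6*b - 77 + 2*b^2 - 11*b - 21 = 2*b^2 - 17*b - 154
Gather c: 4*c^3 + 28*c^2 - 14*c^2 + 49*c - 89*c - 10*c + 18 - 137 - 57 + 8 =4*c^3 + 14*c^2 - 50*c - 168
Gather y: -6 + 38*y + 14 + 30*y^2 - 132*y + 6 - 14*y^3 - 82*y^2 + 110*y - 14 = -14*y^3 - 52*y^2 + 16*y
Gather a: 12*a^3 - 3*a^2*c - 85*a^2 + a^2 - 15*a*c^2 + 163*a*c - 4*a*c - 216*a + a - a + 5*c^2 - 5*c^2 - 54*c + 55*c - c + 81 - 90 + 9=12*a^3 + a^2*(-3*c - 84) + a*(-15*c^2 + 159*c - 216)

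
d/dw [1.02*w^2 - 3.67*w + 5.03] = 2.04*w - 3.67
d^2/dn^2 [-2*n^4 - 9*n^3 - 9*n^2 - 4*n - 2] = -24*n^2 - 54*n - 18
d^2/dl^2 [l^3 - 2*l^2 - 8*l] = 6*l - 4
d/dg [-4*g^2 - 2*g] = -8*g - 2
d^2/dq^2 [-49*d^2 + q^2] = 2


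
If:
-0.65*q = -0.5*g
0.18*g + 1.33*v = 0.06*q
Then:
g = -9.9367816091954*v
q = -7.64367816091954*v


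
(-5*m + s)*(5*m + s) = -25*m^2 + s^2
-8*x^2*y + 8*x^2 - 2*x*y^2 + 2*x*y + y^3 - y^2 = (-4*x + y)*(2*x + y)*(y - 1)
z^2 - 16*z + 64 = (z - 8)^2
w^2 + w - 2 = (w - 1)*(w + 2)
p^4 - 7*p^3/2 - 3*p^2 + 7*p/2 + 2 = (p - 4)*(p - 1)*(p + 1/2)*(p + 1)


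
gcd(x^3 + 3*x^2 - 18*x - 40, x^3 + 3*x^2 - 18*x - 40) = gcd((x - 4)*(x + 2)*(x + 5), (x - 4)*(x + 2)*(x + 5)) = x^3 + 3*x^2 - 18*x - 40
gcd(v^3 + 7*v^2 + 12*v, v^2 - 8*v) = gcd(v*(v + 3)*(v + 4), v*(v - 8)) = v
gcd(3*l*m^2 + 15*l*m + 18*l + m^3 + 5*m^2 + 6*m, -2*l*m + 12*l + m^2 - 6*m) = 1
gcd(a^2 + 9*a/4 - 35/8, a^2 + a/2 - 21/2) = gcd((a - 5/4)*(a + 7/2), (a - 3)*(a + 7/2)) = a + 7/2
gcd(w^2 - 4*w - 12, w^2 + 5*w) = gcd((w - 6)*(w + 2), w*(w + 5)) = 1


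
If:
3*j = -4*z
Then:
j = -4*z/3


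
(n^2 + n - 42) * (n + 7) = n^3 + 8*n^2 - 35*n - 294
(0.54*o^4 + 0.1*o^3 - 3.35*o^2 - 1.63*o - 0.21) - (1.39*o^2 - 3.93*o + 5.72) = 0.54*o^4 + 0.1*o^3 - 4.74*o^2 + 2.3*o - 5.93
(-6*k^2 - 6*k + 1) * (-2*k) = 12*k^3 + 12*k^2 - 2*k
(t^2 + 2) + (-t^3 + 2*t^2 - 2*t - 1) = -t^3 + 3*t^2 - 2*t + 1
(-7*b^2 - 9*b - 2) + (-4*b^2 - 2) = -11*b^2 - 9*b - 4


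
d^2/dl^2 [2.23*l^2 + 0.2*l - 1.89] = 4.46000000000000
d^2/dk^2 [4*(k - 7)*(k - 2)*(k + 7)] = 24*k - 16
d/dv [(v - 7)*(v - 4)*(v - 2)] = 3*v^2 - 26*v + 50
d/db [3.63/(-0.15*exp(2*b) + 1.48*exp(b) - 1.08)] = (1.089*exp(b) - 5.3724)*exp(b)/(0.15*exp(2*b) - 1.48*exp(b) + 1.08)^2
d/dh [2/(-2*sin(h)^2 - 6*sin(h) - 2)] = (2*sin(h) + 3)*cos(h)/(sin(h)^2 + 3*sin(h) + 1)^2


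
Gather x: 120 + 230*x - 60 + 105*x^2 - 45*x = 105*x^2 + 185*x + 60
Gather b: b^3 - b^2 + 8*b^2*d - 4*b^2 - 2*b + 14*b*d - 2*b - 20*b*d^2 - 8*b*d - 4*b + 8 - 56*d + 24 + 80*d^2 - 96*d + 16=b^3 + b^2*(8*d - 5) + b*(-20*d^2 + 6*d - 8) + 80*d^2 - 152*d + 48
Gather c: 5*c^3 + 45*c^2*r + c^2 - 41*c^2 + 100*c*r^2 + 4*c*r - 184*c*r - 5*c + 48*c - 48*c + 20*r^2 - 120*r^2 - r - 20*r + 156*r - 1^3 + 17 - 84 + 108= 5*c^3 + c^2*(45*r - 40) + c*(100*r^2 - 180*r - 5) - 100*r^2 + 135*r + 40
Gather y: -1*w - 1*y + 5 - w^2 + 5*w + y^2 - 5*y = -w^2 + 4*w + y^2 - 6*y + 5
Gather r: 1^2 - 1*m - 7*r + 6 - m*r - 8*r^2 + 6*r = -m - 8*r^2 + r*(-m - 1) + 7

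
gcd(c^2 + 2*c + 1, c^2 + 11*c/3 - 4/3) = 1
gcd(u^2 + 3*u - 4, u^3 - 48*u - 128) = u + 4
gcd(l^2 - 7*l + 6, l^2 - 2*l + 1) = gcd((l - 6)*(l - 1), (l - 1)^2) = l - 1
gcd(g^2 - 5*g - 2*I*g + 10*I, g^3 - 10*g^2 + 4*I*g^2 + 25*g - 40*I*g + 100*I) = g - 5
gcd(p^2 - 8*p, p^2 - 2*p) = p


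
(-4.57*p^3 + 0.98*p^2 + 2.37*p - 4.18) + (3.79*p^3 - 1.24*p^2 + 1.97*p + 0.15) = -0.78*p^3 - 0.26*p^2 + 4.34*p - 4.03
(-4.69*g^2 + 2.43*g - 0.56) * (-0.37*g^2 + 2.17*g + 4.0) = 1.7353*g^4 - 11.0764*g^3 - 13.2797*g^2 + 8.5048*g - 2.24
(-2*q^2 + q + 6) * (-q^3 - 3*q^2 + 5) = 2*q^5 + 5*q^4 - 9*q^3 - 28*q^2 + 5*q + 30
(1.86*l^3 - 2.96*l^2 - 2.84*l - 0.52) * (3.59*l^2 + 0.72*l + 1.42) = 6.6774*l^5 - 9.2872*l^4 - 9.6856*l^3 - 8.1148*l^2 - 4.4072*l - 0.7384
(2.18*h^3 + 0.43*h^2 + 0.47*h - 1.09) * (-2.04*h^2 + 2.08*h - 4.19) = -4.4472*h^5 + 3.6572*h^4 - 9.1986*h^3 + 1.3995*h^2 - 4.2365*h + 4.5671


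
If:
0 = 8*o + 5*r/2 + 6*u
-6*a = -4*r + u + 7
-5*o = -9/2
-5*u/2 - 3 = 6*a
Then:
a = 145/486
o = 9/10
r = 232/135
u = -776/405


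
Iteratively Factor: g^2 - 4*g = (g)*(g - 4)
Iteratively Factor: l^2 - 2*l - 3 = (l + 1)*(l - 3)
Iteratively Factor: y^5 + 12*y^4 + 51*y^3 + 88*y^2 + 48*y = (y + 4)*(y^4 + 8*y^3 + 19*y^2 + 12*y) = (y + 1)*(y + 4)*(y^3 + 7*y^2 + 12*y) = y*(y + 1)*(y + 4)*(y^2 + 7*y + 12) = y*(y + 1)*(y + 3)*(y + 4)*(y + 4)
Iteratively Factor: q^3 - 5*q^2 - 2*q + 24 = (q - 4)*(q^2 - q - 6) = (q - 4)*(q - 3)*(q + 2)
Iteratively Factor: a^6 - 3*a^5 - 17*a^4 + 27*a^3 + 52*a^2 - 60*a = (a + 3)*(a^5 - 6*a^4 + a^3 + 24*a^2 - 20*a) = (a - 1)*(a + 3)*(a^4 - 5*a^3 - 4*a^2 + 20*a) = (a - 5)*(a - 1)*(a + 3)*(a^3 - 4*a) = (a - 5)*(a - 2)*(a - 1)*(a + 3)*(a^2 + 2*a) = (a - 5)*(a - 2)*(a - 1)*(a + 2)*(a + 3)*(a)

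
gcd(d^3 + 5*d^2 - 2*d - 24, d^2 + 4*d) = d + 4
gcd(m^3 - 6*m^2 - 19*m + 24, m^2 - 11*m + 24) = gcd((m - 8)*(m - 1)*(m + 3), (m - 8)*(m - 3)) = m - 8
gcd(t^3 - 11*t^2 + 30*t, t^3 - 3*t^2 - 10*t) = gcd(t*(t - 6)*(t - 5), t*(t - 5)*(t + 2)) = t^2 - 5*t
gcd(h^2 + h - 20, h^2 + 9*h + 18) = 1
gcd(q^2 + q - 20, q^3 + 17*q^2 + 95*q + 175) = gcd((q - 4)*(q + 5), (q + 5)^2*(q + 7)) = q + 5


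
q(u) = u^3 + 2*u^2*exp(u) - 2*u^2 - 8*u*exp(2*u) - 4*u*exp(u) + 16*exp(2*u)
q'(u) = 2*u^2*exp(u) + 3*u^2 - 16*u*exp(2*u) - 4*u + 24*exp(2*u) - 4*exp(u)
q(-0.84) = 4.29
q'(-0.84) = 11.34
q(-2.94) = -41.05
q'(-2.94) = 38.59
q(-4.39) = -122.45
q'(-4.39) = 75.82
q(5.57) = -1956426.80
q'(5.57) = -4469617.23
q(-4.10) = -101.70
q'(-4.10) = 67.35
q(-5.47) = -223.16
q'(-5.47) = 111.88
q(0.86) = 45.45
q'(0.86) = 50.01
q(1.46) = 72.16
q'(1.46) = 13.55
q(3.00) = -3097.92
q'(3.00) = -9386.09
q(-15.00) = -3825.00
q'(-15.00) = 735.00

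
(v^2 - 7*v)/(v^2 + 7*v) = (v - 7)/(v + 7)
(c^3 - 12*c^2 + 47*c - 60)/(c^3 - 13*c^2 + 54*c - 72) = (c - 5)/(c - 6)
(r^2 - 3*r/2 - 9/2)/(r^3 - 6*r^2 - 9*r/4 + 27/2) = 2*(r - 3)/(2*r^2 - 15*r + 18)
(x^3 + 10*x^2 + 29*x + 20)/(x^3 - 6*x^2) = (x^3 + 10*x^2 + 29*x + 20)/(x^2*(x - 6))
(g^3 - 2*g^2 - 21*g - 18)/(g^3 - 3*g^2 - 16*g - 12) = (g + 3)/(g + 2)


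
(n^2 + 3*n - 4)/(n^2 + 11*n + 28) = (n - 1)/(n + 7)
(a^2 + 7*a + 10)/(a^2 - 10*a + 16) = (a^2 + 7*a + 10)/(a^2 - 10*a + 16)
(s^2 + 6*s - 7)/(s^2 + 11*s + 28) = (s - 1)/(s + 4)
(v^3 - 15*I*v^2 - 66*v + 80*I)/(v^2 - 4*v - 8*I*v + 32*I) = (v^2 - 7*I*v - 10)/(v - 4)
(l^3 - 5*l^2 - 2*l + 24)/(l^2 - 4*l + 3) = (l^2 - 2*l - 8)/(l - 1)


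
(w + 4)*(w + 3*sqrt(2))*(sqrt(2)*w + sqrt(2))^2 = 2*w^4 + 6*sqrt(2)*w^3 + 12*w^3 + 18*w^2 + 36*sqrt(2)*w^2 + 8*w + 54*sqrt(2)*w + 24*sqrt(2)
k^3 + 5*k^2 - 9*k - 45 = (k - 3)*(k + 3)*(k + 5)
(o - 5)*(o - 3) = o^2 - 8*o + 15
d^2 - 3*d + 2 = (d - 2)*(d - 1)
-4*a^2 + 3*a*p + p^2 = (-a + p)*(4*a + p)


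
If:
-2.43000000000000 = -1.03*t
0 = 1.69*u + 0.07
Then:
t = 2.36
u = -0.04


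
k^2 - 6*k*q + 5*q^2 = (k - 5*q)*(k - q)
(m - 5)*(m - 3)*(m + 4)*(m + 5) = m^4 + m^3 - 37*m^2 - 25*m + 300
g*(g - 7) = g^2 - 7*g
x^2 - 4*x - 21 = (x - 7)*(x + 3)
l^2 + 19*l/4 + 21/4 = (l + 7/4)*(l + 3)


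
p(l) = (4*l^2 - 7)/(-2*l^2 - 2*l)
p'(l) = 8*l/(-2*l^2 - 2*l) + (4*l + 2)*(4*l^2 - 7)/(-2*l^2 - 2*l)^2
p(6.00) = -1.63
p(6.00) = -1.63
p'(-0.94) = 412.71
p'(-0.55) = -4.16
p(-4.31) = -2.36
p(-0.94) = -30.72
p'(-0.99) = 14996.43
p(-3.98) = -2.38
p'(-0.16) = -134.59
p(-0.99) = -155.54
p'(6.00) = -0.07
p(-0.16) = -25.66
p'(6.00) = -0.07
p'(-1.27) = 18.41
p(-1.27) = 0.80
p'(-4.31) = -0.05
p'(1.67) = -1.04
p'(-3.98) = -0.05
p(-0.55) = -11.70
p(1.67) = -0.47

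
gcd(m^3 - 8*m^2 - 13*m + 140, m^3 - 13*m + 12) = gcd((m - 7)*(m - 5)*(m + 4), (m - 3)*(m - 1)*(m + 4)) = m + 4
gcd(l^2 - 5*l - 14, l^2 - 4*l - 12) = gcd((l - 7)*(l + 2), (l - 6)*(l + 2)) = l + 2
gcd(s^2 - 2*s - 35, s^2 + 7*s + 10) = s + 5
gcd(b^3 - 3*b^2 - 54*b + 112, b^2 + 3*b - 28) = b + 7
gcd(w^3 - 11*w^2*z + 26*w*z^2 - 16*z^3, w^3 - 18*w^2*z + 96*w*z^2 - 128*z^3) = w^2 - 10*w*z + 16*z^2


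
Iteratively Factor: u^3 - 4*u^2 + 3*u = (u - 3)*(u^2 - u) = (u - 3)*(u - 1)*(u)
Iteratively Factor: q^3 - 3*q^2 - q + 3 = (q + 1)*(q^2 - 4*q + 3) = (q - 3)*(q + 1)*(q - 1)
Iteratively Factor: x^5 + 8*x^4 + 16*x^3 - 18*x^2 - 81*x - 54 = (x + 3)*(x^4 + 5*x^3 + x^2 - 21*x - 18) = (x + 1)*(x + 3)*(x^3 + 4*x^2 - 3*x - 18) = (x + 1)*(x + 3)^2*(x^2 + x - 6) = (x - 2)*(x + 1)*(x + 3)^2*(x + 3)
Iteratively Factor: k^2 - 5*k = (k - 5)*(k)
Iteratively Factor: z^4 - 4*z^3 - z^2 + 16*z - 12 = (z - 3)*(z^3 - z^2 - 4*z + 4) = (z - 3)*(z - 2)*(z^2 + z - 2) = (z - 3)*(z - 2)*(z - 1)*(z + 2)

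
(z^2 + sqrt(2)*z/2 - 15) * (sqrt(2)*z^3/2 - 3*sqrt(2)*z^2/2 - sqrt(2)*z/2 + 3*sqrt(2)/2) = sqrt(2)*z^5/2 - 3*sqrt(2)*z^4/2 + z^4/2 - 8*sqrt(2)*z^3 - 3*z^3/2 - z^2/2 + 24*sqrt(2)*z^2 + 3*z/2 + 15*sqrt(2)*z/2 - 45*sqrt(2)/2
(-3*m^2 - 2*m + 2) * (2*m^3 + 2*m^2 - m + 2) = -6*m^5 - 10*m^4 + 3*m^3 - 6*m + 4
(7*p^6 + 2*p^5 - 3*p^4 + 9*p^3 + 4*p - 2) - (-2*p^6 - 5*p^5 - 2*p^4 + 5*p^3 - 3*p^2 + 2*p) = 9*p^6 + 7*p^5 - p^4 + 4*p^3 + 3*p^2 + 2*p - 2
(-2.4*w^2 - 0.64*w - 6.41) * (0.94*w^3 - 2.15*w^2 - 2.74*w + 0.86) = -2.256*w^5 + 4.5584*w^4 + 1.9266*w^3 + 13.4711*w^2 + 17.013*w - 5.5126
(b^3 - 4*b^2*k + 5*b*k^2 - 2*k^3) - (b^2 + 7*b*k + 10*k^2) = b^3 - 4*b^2*k - b^2 + 5*b*k^2 - 7*b*k - 2*k^3 - 10*k^2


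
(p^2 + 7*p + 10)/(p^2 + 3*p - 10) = (p + 2)/(p - 2)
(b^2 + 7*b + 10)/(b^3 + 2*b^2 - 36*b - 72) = (b + 5)/(b^2 - 36)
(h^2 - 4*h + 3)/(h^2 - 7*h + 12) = (h - 1)/(h - 4)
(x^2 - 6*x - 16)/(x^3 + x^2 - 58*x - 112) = 1/(x + 7)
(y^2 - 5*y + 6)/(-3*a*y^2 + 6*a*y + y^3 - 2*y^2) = (y - 3)/(y*(-3*a + y))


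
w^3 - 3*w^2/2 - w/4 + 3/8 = (w - 3/2)*(w - 1/2)*(w + 1/2)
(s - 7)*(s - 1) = s^2 - 8*s + 7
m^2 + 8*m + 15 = (m + 3)*(m + 5)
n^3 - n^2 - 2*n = n*(n - 2)*(n + 1)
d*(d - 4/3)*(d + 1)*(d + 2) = d^4 + 5*d^3/3 - 2*d^2 - 8*d/3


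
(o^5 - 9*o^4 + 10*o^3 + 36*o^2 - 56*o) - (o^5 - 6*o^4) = -3*o^4 + 10*o^3 + 36*o^2 - 56*o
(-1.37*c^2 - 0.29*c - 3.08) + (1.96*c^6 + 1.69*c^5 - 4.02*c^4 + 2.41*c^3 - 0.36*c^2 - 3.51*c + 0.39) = 1.96*c^6 + 1.69*c^5 - 4.02*c^4 + 2.41*c^3 - 1.73*c^2 - 3.8*c - 2.69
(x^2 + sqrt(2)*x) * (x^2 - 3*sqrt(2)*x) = x^4 - 2*sqrt(2)*x^3 - 6*x^2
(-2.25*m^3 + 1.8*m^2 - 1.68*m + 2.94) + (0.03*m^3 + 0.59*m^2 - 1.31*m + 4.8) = -2.22*m^3 + 2.39*m^2 - 2.99*m + 7.74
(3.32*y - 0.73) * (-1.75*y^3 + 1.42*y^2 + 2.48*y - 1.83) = -5.81*y^4 + 5.9919*y^3 + 7.197*y^2 - 7.886*y + 1.3359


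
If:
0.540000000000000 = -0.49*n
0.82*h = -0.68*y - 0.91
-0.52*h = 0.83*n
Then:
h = 1.76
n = -1.10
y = -3.46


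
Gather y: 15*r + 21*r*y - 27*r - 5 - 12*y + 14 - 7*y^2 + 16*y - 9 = -12*r - 7*y^2 + y*(21*r + 4)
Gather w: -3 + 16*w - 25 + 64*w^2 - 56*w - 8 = 64*w^2 - 40*w - 36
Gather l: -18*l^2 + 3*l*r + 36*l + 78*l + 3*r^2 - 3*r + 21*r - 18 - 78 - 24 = -18*l^2 + l*(3*r + 114) + 3*r^2 + 18*r - 120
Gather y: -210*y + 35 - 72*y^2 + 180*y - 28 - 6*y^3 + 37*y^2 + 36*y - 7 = -6*y^3 - 35*y^2 + 6*y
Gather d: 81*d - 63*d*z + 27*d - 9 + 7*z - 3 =d*(108 - 63*z) + 7*z - 12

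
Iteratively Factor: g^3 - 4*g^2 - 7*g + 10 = (g + 2)*(g^2 - 6*g + 5) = (g - 1)*(g + 2)*(g - 5)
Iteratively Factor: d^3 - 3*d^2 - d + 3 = (d - 1)*(d^2 - 2*d - 3) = (d - 3)*(d - 1)*(d + 1)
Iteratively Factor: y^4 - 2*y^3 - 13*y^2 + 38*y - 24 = (y + 4)*(y^3 - 6*y^2 + 11*y - 6) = (y - 2)*(y + 4)*(y^2 - 4*y + 3) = (y - 3)*(y - 2)*(y + 4)*(y - 1)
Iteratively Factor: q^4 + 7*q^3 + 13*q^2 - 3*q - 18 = (q + 2)*(q^3 + 5*q^2 + 3*q - 9) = (q + 2)*(q + 3)*(q^2 + 2*q - 3) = (q - 1)*(q + 2)*(q + 3)*(q + 3)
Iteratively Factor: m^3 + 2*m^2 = (m + 2)*(m^2) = m*(m + 2)*(m)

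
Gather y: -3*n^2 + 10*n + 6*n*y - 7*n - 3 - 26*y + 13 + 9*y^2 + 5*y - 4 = -3*n^2 + 3*n + 9*y^2 + y*(6*n - 21) + 6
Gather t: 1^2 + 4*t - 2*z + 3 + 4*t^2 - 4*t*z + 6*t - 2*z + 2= 4*t^2 + t*(10 - 4*z) - 4*z + 6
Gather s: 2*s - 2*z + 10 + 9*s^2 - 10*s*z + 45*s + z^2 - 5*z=9*s^2 + s*(47 - 10*z) + z^2 - 7*z + 10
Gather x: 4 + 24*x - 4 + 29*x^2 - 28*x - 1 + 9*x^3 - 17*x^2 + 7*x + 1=9*x^3 + 12*x^2 + 3*x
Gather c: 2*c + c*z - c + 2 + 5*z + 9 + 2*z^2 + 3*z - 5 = c*(z + 1) + 2*z^2 + 8*z + 6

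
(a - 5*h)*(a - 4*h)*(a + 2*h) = a^3 - 7*a^2*h + 2*a*h^2 + 40*h^3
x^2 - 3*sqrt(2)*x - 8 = (x - 4*sqrt(2))*(x + sqrt(2))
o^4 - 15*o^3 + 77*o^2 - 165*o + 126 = (o - 7)*(o - 3)^2*(o - 2)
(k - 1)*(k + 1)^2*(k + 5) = k^4 + 6*k^3 + 4*k^2 - 6*k - 5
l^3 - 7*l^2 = l^2*(l - 7)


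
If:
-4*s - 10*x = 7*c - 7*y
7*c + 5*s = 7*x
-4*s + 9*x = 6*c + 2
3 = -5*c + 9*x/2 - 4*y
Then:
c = -333/376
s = 721/376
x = 91/188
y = 339/376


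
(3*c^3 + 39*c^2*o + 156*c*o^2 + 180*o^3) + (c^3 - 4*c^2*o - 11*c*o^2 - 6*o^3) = 4*c^3 + 35*c^2*o + 145*c*o^2 + 174*o^3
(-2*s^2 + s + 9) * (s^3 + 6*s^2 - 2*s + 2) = -2*s^5 - 11*s^4 + 19*s^3 + 48*s^2 - 16*s + 18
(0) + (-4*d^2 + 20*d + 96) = -4*d^2 + 20*d + 96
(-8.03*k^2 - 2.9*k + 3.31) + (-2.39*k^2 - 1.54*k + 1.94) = -10.42*k^2 - 4.44*k + 5.25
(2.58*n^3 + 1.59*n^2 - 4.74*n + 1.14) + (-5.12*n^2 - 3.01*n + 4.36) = 2.58*n^3 - 3.53*n^2 - 7.75*n + 5.5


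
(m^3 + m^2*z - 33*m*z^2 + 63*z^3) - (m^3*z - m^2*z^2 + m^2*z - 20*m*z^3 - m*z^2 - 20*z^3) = -m^3*z + m^3 + m^2*z^2 + 20*m*z^3 - 32*m*z^2 + 83*z^3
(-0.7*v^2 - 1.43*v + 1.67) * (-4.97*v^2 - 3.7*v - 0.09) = 3.479*v^4 + 9.6971*v^3 - 2.9459*v^2 - 6.0503*v - 0.1503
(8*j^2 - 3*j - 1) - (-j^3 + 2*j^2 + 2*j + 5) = j^3 + 6*j^2 - 5*j - 6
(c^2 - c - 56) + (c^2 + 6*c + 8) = 2*c^2 + 5*c - 48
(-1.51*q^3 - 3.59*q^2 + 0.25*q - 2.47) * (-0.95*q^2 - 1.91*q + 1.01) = 1.4345*q^5 + 6.2946*q^4 + 5.0943*q^3 - 1.7569*q^2 + 4.9702*q - 2.4947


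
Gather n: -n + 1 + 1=2 - n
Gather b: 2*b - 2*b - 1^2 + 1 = 0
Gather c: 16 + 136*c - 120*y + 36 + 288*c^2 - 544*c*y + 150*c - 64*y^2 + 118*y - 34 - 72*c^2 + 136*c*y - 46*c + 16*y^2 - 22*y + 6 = 216*c^2 + c*(240 - 408*y) - 48*y^2 - 24*y + 24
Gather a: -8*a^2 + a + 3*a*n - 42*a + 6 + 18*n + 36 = -8*a^2 + a*(3*n - 41) + 18*n + 42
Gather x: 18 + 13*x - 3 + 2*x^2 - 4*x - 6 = 2*x^2 + 9*x + 9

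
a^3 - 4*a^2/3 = a^2*(a - 4/3)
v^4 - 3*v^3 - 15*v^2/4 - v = v*(v - 4)*(v + 1/2)^2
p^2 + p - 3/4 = (p - 1/2)*(p + 3/2)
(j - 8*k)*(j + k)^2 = j^3 - 6*j^2*k - 15*j*k^2 - 8*k^3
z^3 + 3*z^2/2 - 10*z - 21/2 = (z - 3)*(z + 1)*(z + 7/2)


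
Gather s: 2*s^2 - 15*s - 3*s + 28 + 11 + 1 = 2*s^2 - 18*s + 40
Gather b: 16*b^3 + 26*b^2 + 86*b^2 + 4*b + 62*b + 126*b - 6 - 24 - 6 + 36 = 16*b^3 + 112*b^2 + 192*b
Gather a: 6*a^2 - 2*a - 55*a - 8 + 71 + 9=6*a^2 - 57*a + 72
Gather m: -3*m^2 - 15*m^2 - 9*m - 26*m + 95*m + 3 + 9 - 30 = -18*m^2 + 60*m - 18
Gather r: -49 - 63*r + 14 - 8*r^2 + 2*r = -8*r^2 - 61*r - 35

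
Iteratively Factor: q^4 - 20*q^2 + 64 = (q - 2)*(q^3 + 2*q^2 - 16*q - 32) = (q - 4)*(q - 2)*(q^2 + 6*q + 8) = (q - 4)*(q - 2)*(q + 4)*(q + 2)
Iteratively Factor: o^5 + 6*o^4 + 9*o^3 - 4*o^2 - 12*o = (o)*(o^4 + 6*o^3 + 9*o^2 - 4*o - 12) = o*(o + 2)*(o^3 + 4*o^2 + o - 6) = o*(o - 1)*(o + 2)*(o^2 + 5*o + 6) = o*(o - 1)*(o + 2)*(o + 3)*(o + 2)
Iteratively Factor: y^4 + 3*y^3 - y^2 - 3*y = (y + 1)*(y^3 + 2*y^2 - 3*y) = (y - 1)*(y + 1)*(y^2 + 3*y) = y*(y - 1)*(y + 1)*(y + 3)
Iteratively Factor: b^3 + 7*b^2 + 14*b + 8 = (b + 1)*(b^2 + 6*b + 8) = (b + 1)*(b + 4)*(b + 2)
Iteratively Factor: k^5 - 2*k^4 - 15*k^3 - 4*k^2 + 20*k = (k - 5)*(k^4 + 3*k^3 - 4*k) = (k - 5)*(k - 1)*(k^3 + 4*k^2 + 4*k) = k*(k - 5)*(k - 1)*(k^2 + 4*k + 4) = k*(k - 5)*(k - 1)*(k + 2)*(k + 2)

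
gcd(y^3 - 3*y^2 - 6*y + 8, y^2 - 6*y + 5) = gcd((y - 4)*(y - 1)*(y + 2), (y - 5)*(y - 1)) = y - 1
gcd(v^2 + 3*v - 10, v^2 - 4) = v - 2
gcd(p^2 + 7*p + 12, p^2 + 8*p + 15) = p + 3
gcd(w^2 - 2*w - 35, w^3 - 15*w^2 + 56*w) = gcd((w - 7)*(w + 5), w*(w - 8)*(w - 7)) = w - 7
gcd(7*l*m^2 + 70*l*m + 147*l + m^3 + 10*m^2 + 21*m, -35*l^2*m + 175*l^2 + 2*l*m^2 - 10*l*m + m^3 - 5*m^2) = 7*l + m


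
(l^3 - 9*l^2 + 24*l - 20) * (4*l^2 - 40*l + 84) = 4*l^5 - 76*l^4 + 540*l^3 - 1796*l^2 + 2816*l - 1680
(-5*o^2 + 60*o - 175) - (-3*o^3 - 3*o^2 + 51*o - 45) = 3*o^3 - 2*o^2 + 9*o - 130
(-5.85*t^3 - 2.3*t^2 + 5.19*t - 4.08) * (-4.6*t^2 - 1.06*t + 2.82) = 26.91*t^5 + 16.781*t^4 - 37.933*t^3 + 6.7806*t^2 + 18.9606*t - 11.5056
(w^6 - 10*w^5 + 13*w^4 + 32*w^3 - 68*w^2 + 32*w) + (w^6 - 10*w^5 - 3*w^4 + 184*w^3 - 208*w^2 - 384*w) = 2*w^6 - 20*w^5 + 10*w^4 + 216*w^3 - 276*w^2 - 352*w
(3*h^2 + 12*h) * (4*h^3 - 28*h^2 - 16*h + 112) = 12*h^5 - 36*h^4 - 384*h^3 + 144*h^2 + 1344*h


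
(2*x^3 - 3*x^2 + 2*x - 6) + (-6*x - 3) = 2*x^3 - 3*x^2 - 4*x - 9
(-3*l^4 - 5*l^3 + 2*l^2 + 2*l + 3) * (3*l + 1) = -9*l^5 - 18*l^4 + l^3 + 8*l^2 + 11*l + 3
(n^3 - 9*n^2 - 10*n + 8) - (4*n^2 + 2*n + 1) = n^3 - 13*n^2 - 12*n + 7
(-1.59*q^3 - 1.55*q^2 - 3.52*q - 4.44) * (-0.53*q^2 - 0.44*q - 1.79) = 0.8427*q^5 + 1.5211*q^4 + 5.3937*q^3 + 6.6765*q^2 + 8.2544*q + 7.9476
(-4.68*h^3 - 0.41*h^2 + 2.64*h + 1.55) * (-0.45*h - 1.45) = 2.106*h^4 + 6.9705*h^3 - 0.5935*h^2 - 4.5255*h - 2.2475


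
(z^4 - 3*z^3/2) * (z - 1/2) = z^5 - 2*z^4 + 3*z^3/4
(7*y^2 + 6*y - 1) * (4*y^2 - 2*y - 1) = 28*y^4 + 10*y^3 - 23*y^2 - 4*y + 1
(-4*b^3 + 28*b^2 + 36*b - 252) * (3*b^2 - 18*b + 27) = -12*b^5 + 156*b^4 - 504*b^3 - 648*b^2 + 5508*b - 6804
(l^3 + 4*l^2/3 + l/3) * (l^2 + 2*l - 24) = l^5 + 10*l^4/3 - 21*l^3 - 94*l^2/3 - 8*l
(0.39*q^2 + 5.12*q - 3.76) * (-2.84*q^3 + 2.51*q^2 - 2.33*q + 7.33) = -1.1076*q^5 - 13.5619*q^4 + 22.6209*q^3 - 18.5085*q^2 + 46.2904*q - 27.5608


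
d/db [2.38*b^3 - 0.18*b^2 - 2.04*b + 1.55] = 7.14*b^2 - 0.36*b - 2.04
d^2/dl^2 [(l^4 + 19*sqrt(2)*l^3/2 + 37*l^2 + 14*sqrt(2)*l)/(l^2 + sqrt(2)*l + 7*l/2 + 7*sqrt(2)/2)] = 2*(8*l^6 + 24*sqrt(2)*l^5 + 84*l^5 + 342*l^4 + 252*sqrt(2)*l^4 - 56*l^3 + 1683*sqrt(2)*l^3 - 1512*sqrt(2)*l^2 + 6762*l^2 - 2352*l + 5586*sqrt(2)*l - 784*sqrt(2) + 4508)/(8*l^6 + 24*sqrt(2)*l^5 + 84*l^5 + 342*l^4 + 252*sqrt(2)*l^4 + 847*l^3 + 898*sqrt(2)*l^3 + 1197*sqrt(2)*l^2 + 1764*l^2 + 588*sqrt(2)*l + 2058*l + 686*sqrt(2))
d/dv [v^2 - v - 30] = 2*v - 1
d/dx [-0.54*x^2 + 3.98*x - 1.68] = 3.98 - 1.08*x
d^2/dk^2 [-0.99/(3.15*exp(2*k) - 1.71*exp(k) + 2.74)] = (-0.99*(6.3*exp(k) - 1.71)*(12.6*exp(k) - 3.42)*exp(k) + (12.474*exp(k) - 1.6929)*(3.15*exp(2*k) - 1.71*exp(k) + 2.74))*exp(k)/(3.15*exp(2*k) - 1.71*exp(k) + 2.74)^3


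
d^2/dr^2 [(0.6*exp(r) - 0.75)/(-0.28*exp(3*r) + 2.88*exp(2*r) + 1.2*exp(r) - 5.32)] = (-0.18816*exp(6*r) + 1.98072*exp(5*r) - 12.43584*exp(4*r) + 38.07168*exp(3*r) - 57.43656*exp(2*r) + 43.2144*exp(r) - 12.19344)*exp(r)/(0.021952*exp(9*r) - 0.677376*exp(8*r) + 6.685056*exp(7*r) - 16.830528*exp(6*r) - 54.390528*exp(5*r) + 109.211904*exp(4*r) + 132.361536*exp(3*r) - 221.550336*exp(2*r) - 101.88864*exp(r) + 150.568768)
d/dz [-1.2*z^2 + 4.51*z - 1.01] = 4.51 - 2.4*z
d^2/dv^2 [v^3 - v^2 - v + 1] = 6*v - 2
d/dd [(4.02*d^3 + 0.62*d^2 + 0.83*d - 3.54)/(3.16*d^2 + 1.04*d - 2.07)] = (12.7032*d^4 + 8.3616*d^3 - 26.9422*d^2 + 19.806*d + 1.9635)/(9.9856*d^4 + 6.5728*d^3 - 12.0008*d^2 - 4.3056*d + 4.2849)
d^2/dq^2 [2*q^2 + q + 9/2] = 4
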